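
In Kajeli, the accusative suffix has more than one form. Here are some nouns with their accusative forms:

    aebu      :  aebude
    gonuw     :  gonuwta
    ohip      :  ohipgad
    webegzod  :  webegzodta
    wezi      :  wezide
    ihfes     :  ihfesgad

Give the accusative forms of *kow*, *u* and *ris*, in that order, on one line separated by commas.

The suffix is conditioned by the final sound: -gad when the stem ends in a voiceless consonant (*ohip*, *ihfes*); -ta when the stem ends in a voiced consonant (*gonuw*, *webegzod*); -de when the stem ends in a vowel (*aebu*, *wezi*).
Since the final sound of *kow* is /w/ (a voiced consonant), it takes -ta, giving *kowta*.
*u* — final sound /u/ (a vowel) → -de → *ude*.
Since the final sound of *ris* is /s/ (a voiceless consonant), it takes -gad, giving *risgad*.

kowta, ude, risgad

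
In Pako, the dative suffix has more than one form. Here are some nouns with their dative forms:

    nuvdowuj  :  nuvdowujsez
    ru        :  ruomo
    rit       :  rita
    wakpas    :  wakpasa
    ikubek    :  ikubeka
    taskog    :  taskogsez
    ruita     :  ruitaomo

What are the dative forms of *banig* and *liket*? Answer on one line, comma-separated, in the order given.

The pattern is voicing of the final sound: -a when the stem ends in a voiceless consonant (*rit*, *wakpas*, *ikubek*); -sez when the stem ends in a voiced consonant (*nuvdowuj*, *taskog*); -omo when the stem ends in a vowel (*ru*, *ruita*).
*banig* — final sound /g/ (a voiced consonant) → -sez → *banigsez*.
*liket*: final sound = /t/, a voiceless consonant → -a → *liketa*.

banigsez, liketa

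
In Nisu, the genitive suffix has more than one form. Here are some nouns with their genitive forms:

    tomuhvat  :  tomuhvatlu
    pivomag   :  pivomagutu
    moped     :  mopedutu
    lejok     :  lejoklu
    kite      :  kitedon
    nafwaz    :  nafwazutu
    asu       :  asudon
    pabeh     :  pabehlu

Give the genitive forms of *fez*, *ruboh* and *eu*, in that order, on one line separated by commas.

fezutu, rubohlu, eudon

The pattern is voicing of the final sound: -lu when the stem ends in a voiceless consonant (*tomuhvat*, *lejok*, *pabeh*); -utu when the stem ends in a voiced consonant (*pivomag*, *moped*, *nafwaz*); -don when the stem ends in a vowel (*kite*, *asu*).
*fez* — final sound /z/ (a voiced consonant) → -utu → *fezutu*.
*ruboh* — final sound /h/ (a voiceless consonant) → -lu → *rubohlu*.
*eu*: final sound = /u/, a vowel → -don → *eudon*.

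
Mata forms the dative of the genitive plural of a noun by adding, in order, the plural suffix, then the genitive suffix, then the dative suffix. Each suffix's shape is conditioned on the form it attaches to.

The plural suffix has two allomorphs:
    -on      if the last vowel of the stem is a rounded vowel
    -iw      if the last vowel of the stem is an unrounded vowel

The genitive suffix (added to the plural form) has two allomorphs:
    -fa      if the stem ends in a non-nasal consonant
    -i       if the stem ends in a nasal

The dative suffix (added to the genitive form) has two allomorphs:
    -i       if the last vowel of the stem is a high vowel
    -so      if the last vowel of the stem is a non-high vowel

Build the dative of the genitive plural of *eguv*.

*eguv*: last vowel = /u/, a rounded vowel → -on → *eguvon*.
The final consonant of the plural form *eguvon* is /n/, which is a nasal, so the genitive suffix is -i, giving *eguvoni*.
Since the last vowel of the genitive form *eguvoni* is /i/ (a high vowel), it takes -i, giving *eguvonii*.

eguvonii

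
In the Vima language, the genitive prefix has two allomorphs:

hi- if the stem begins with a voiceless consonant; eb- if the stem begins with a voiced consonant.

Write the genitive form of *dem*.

*dem* — first consonant /d/ (voiced) → eb- → *ebdem*.

ebdem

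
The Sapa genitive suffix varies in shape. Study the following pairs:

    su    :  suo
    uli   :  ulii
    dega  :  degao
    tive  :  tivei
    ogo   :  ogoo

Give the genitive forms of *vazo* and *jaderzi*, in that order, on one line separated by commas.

vazoo, jaderzii

Looking at the last vowel of each stem: -i when the last vowel of the stem is a front vowel (*uli*, *tive*); -o when the last vowel of the stem is a back vowel (*su*, *dega*, *ogo*).
*vazo* — last vowel /o/ (a back vowel) → -o → *vazoo*.
*jaderzi* — last vowel /i/ (a front vowel) → -i → *jaderzii*.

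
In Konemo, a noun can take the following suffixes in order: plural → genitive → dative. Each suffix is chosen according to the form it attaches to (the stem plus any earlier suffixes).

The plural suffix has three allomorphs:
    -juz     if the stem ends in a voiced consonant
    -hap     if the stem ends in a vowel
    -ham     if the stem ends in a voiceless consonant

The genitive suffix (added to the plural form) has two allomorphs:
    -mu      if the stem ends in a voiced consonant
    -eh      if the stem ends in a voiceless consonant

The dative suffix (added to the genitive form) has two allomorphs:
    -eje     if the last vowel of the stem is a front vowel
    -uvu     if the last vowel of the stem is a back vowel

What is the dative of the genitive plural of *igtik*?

Since the final sound of *igtik* is /k/ (a voiceless consonant), it takes -ham, giving *igtikham*.
Since the final consonant of the plural form *igtikham* is /m/ (voiced), it takes -mu, giving *igtikhammu*.
The genitive form *igtikhammu* — last vowel /u/ (a back vowel) → -uvu → *igtikhammuuvu*.

igtikhammuuvu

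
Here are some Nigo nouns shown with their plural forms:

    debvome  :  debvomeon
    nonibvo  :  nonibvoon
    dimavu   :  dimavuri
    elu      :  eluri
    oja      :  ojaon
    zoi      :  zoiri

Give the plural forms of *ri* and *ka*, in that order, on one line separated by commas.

Looking at the last vowel of each stem: -ri when the last vowel of the stem is a high vowel (*dimavu*, *elu*, *zoi*); -on when the last vowel of the stem is a non-high vowel (*debvome*, *nonibvo*, *oja*).
Since the last vowel of *ri* is /i/ (a high vowel), it takes -ri, giving *riri*.
The last vowel of *ka* is /a/, which is a non-high vowel, so the suffix is -on, giving *kaon*.

riri, kaon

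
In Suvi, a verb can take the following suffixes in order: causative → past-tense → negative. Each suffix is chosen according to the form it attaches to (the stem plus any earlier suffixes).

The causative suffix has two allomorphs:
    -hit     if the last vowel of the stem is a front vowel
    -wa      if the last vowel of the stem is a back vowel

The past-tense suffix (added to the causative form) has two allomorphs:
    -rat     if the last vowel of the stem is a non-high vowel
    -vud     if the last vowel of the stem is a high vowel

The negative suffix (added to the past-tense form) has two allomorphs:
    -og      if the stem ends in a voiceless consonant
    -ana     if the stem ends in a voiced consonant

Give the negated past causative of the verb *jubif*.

jubifhitvudana

The last vowel of *jubif* is /i/, which is a front vowel, so the causative suffix is -hit, giving *jubifhit*.
The last vowel of the causative form *jubifhit* is /i/, which is a high vowel, so the past-tense suffix is -vud, giving *jubifhitvud*.
The final consonant of the past-tense form *jubifhitvud* is /d/, which is voiced, so the negative suffix is -ana, giving *jubifhitvudana*.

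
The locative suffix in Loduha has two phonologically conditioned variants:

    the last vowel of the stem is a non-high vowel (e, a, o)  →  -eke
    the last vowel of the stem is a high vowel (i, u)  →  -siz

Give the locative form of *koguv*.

koguvsiz

*koguv*: last vowel = /u/, a high vowel → -siz → *koguvsiz*.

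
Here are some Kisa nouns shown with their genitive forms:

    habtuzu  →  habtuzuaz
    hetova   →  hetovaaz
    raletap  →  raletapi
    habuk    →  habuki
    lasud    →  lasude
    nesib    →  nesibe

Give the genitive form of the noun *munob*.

munobe

The suffix is conditioned by the final sound: -i when the stem ends in a voiceless consonant (*raletap*, *habuk*); -e when the stem ends in a voiced consonant (*lasud*, *nesib*); -az when the stem ends in a vowel (*habtuzu*, *hetova*).
*munob*: final sound = /b/, a voiced consonant → -e → *munobe*.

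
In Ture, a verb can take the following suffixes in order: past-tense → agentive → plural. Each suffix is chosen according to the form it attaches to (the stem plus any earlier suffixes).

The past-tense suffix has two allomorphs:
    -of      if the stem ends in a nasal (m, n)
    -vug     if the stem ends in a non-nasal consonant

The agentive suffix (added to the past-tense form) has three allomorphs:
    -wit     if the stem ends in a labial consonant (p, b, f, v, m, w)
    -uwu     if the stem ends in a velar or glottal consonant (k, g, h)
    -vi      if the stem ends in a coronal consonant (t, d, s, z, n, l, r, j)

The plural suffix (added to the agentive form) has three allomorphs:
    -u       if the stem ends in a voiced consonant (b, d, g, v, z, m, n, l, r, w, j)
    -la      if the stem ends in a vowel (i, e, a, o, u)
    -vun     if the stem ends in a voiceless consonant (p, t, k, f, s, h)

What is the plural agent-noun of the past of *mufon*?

mufonofwitvun

The final consonant of *mufon* is /n/, which is a nasal, so the past-tense suffix is -of, giving *mufonof*.
The final consonant of the past-tense form *mufonof* is /f/, which is labial, so the agentive suffix is -wit, giving *mufonofwit*.
The agentive form *mufonofwit*: final sound = /t/, a voiceless consonant → -vun → *mufonofwitvun*.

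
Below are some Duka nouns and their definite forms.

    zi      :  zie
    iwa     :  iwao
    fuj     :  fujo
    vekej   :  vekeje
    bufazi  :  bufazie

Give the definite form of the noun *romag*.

romago

The alternation tracks the last vowel of the stem — -e when the last vowel of the stem is a front vowel (*zi*, *vekej*, *bufazi*); -o when the last vowel of the stem is a back vowel (*iwa*, *fuj*).
The last vowel of *romag* is /a/, which is a back vowel, so the suffix is -o, giving *romago*.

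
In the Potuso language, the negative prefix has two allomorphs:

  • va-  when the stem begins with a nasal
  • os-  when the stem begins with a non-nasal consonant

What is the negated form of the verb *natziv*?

vanatziv

Since the first consonant of *natziv* is /n/ (a nasal), it takes va-, giving *vanatziv*.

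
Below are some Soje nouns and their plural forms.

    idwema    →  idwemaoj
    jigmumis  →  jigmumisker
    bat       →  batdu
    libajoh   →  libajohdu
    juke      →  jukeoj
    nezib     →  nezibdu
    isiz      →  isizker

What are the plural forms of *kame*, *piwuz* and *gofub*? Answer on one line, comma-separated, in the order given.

kameoj, piwuzker, gofubdu

The suffix is conditioned by the final sound: -ker when the stem ends in a sibilant (*jigmumis*, *isiz*); -du when the stem ends in a non-sibilant consonant (*bat*, *libajoh*, *nezib*); -oj when the stem ends in a vowel (*idwema*, *juke*).
*kame*: final sound = /e/, a vowel → -oj → *kameoj*.
*piwuz*: final sound = /z/, a sibilant → -ker → *piwuzker*.
*gofub* — final sound /b/ (a non-sibilant consonant) → -du → *gofubdu*.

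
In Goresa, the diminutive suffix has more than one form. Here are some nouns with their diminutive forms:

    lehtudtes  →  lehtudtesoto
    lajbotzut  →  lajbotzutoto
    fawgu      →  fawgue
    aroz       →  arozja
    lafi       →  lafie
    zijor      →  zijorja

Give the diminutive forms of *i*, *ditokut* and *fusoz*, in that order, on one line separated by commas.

The pattern is voicing of the final sound: -oto when the stem ends in a voiceless consonant (*lehtudtes*, *lajbotzut*); -ja when the stem ends in a voiced consonant (*aroz*, *zijor*); -e when the stem ends in a vowel (*fawgu*, *lafi*).
Since the final sound of *i* is /i/ (a vowel), it takes -e, giving *ie*.
The final sound of *ditokut* is /t/, which is a voiceless consonant, so the suffix is -oto, giving *ditokutoto*.
*fusoz* — final sound /z/ (a voiced consonant) → -ja → *fusozja*.

ie, ditokutoto, fusozja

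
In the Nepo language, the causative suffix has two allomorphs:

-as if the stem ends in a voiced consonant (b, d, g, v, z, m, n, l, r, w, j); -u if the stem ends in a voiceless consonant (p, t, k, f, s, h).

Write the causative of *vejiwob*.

*vejiwob* — final consonant /b/ (voiced) → -as → *vejiwobas*.

vejiwobas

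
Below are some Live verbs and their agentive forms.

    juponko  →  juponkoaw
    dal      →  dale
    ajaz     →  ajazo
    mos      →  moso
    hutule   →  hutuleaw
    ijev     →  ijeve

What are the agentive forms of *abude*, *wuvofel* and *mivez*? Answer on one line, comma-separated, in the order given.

abudeaw, wuvofele, mivezo

The alternation tracks the final sound of the stem — -o when the stem ends in a sibilant (*ajaz*, *mos*); -e when the stem ends in a non-sibilant consonant (*dal*, *ijev*); -aw when the stem ends in a vowel (*juponko*, *hutule*).
The final sound of *abude* is /e/, which is a vowel, so the suffix is -aw, giving *abudeaw*.
Since the final sound of *wuvofel* is /l/ (a non-sibilant consonant), it takes -e, giving *wuvofele*.
*mivez* — final sound /z/ (a sibilant) → -o → *mivezo*.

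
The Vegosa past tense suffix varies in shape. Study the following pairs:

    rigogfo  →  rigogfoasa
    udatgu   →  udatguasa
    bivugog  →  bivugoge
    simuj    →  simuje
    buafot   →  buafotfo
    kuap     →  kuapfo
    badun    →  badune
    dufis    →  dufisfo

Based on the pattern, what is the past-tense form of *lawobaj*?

The suffix is conditioned by the final sound: -fo when the stem ends in a voiceless consonant (*buafot*, *kuap*, *dufis*); -e when the stem ends in a voiced consonant (*bivugog*, *simuj*, *badun*); -asa when the stem ends in a vowel (*rigogfo*, *udatgu*).
*lawobaj*: final sound = /j/, a voiced consonant → -e → *lawobaje*.

lawobaje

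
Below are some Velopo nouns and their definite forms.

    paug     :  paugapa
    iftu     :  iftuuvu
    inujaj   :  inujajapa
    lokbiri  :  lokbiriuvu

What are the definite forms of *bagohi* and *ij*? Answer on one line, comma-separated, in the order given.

Looking at the final sound of each stem: -apa when the stem ends in a consonant (*paug*, *inujaj*); -uvu when the stem ends in a vowel (*iftu*, *lokbiri*).
Since the final sound of *bagohi* is /i/ (a vowel), it takes -uvu, giving *bagohiuvu*.
*ij*: final sound = /j/, a consonant → -apa → *ijapa*.

bagohiuvu, ijapa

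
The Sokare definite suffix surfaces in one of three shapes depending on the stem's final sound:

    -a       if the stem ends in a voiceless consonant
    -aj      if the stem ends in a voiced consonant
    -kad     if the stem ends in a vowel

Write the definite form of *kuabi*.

kuabikad

Since the final sound of *kuabi* is /i/ (a vowel), it takes -kad, giving *kuabikad*.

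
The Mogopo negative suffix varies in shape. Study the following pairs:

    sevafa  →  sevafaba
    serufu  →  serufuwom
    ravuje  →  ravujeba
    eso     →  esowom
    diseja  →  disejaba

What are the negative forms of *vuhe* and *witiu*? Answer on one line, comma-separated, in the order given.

vuheba, witiuwom

The alternation tracks the last vowel of the stem — -wom when the last vowel of the stem is a rounded vowel (*serufu*, *eso*); -ba when the last vowel of the stem is an unrounded vowel (*sevafa*, *ravuje*, *diseja*).
Since the last vowel of *vuhe* is /e/ (an unrounded vowel), it takes -ba, giving *vuheba*.
Since the last vowel of *witiu* is /u/ (a rounded vowel), it takes -wom, giving *witiuwom*.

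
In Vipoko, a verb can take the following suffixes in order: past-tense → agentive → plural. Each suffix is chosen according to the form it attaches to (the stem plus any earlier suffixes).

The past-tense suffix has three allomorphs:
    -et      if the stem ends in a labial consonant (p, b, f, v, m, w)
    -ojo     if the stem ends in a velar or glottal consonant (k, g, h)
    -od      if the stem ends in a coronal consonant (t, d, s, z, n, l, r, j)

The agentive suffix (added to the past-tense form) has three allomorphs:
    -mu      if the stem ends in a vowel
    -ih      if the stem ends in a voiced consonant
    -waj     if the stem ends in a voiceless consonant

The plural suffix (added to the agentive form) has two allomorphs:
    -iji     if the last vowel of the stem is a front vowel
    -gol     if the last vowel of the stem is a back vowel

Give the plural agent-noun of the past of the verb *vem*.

*vem*: final consonant = /m/, labial → -et → *vemet*.
The past-tense form *vemet* — final sound /t/ (a voiceless consonant) → -waj → *vemetwaj*.
The last vowel of the agentive form *vemetwaj* is /a/, which is a back vowel, so the plural suffix is -gol, giving *vemetwajgol*.

vemetwajgol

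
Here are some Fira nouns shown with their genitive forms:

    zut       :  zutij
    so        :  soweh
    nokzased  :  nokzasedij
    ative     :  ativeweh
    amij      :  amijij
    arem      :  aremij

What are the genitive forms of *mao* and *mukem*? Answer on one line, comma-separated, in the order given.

The alternation tracks the final sound of the stem — -ij when the stem ends in a consonant (*zut*, *nokzased*, *amij*, *arem*); -weh when the stem ends in a vowel (*so*, *ative*).
*mao* — final sound /o/ (a vowel) → -weh → *maoweh*.
Since the final sound of *mukem* is /m/ (a consonant), it takes -ij, giving *mukemij*.

maoweh, mukemij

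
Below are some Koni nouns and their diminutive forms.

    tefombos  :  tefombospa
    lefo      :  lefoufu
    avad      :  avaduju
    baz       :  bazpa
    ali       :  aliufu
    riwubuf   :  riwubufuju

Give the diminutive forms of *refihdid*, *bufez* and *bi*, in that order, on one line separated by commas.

refihdiduju, bufezpa, biufu

The pattern is sibilance of the final sound: -pa when the stem ends in a sibilant (*tefombos*, *baz*); -uju when the stem ends in a non-sibilant consonant (*avad*, *riwubuf*); -ufu when the stem ends in a vowel (*lefo*, *ali*).
*refihdid* — final sound /d/ (a non-sibilant consonant) → -uju → *refihdiduju*.
The final sound of *bufez* is /z/, which is a sibilant, so the suffix is -pa, giving *bufezpa*.
*bi*: final sound = /i/, a vowel → -ufu → *biufu*.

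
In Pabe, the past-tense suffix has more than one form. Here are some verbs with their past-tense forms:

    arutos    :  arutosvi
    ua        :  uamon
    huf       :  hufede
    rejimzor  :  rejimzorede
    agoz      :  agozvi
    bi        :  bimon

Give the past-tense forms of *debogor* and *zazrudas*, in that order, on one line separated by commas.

debogorede, zazrudasvi

The pattern is sibilance of the final sound: -vi when the stem ends in a sibilant (*arutos*, *agoz*); -ede when the stem ends in a non-sibilant consonant (*huf*, *rejimzor*); -mon when the stem ends in a vowel (*ua*, *bi*).
*debogor*: final sound = /r/, a non-sibilant consonant → -ede → *debogorede*.
*zazrudas*: final sound = /s/, a sibilant → -vi → *zazrudasvi*.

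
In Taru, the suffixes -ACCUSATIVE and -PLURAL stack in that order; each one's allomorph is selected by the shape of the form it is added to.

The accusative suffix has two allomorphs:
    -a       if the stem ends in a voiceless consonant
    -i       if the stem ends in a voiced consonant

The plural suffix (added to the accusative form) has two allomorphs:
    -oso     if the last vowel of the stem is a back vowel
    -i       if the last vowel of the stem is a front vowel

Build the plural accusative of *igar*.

*igar*: final consonant = /r/, voiced → -i → *igari*.
The last vowel of the accusative form *igari* is /i/, which is a front vowel, so the plural suffix is -i, giving *igarii*.

igarii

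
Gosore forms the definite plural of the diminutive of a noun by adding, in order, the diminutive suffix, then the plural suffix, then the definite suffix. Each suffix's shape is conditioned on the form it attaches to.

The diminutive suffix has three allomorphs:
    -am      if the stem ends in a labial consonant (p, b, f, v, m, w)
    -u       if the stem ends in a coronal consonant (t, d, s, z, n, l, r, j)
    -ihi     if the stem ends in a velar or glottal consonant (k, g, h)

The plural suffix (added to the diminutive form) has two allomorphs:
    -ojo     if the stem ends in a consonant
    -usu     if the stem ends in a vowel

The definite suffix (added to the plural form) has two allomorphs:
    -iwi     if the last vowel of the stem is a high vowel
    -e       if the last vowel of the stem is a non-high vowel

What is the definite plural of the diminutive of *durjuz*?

The final consonant of *durjuz* is /z/, which is coronal, so the diminutive suffix is -u, giving *durjuzu*.
Since the final sound of the diminutive form *durjuzu* is /u/ (a vowel), it takes -usu, giving *durjuzuusu*.
The last vowel of the plural form *durjuzuusu* is /u/, which is a high vowel, so the definite suffix is -iwi, giving *durjuzuusuiwi*.

durjuzuusuiwi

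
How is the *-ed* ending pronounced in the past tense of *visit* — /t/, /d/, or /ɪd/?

The stem *visit* ends in /t/ or /d/.
The -ed suffix is realized as /ɪd/ after /t, d/; as /t/ after other voiceless consonants; and as /d/ after other voiced sounds.
So -ed on *visit* is pronounced /ɪd/.

/ɪd/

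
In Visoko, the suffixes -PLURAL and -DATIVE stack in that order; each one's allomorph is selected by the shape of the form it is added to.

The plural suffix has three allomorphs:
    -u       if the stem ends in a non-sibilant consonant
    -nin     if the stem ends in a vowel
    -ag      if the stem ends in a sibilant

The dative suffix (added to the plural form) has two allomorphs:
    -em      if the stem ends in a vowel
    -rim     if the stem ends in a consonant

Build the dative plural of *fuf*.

The final sound of *fuf* is /f/, which is a non-sibilant consonant, so the plural suffix is -u, giving *fufu*.
The plural form *fufu*: final sound = /u/, a vowel → -em → *fufuem*.

fufuem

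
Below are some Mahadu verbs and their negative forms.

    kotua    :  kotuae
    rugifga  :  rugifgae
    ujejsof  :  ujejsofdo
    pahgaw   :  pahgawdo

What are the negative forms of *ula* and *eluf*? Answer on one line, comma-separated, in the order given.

The suffix is conditioned by the final sound: -do when the stem ends in a consonant (*ujejsof*, *pahgaw*); -e when the stem ends in a vowel (*kotua*, *rugifga*).
*ula*: final sound = /a/, a vowel → -e → *ulae*.
The final sound of *eluf* is /f/, which is a consonant, so the suffix is -do, giving *elufdo*.

ulae, elufdo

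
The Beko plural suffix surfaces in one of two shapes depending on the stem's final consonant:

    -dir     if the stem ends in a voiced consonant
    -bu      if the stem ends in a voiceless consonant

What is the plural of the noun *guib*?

guibdir

Since the final consonant of *guib* is /b/ (voiced), it takes -dir, giving *guibdir*.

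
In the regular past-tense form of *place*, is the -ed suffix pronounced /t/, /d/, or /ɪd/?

/t/

The stem *place* ends in a voiceless consonant other than /t/.
The -ed suffix is realized as /ɪd/ after /t, d/; as /t/ after other voiceless consonants; and as /d/ after other voiced sounds.
So -ed on *place* is pronounced /t/.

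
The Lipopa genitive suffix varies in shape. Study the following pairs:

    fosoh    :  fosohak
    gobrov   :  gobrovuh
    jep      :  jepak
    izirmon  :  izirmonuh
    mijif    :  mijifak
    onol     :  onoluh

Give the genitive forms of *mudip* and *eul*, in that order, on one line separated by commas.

The pattern is voicing of the final consonant: -ak when the stem ends in a voiceless consonant (*fosoh*, *jep*, *mijif*); -uh when the stem ends in a voiced consonant (*gobrov*, *izirmon*, *onol*).
*mudip*: final consonant = /p/, voiceless → -ak → *mudipak*.
*eul*: final consonant = /l/, voiced → -uh → *euluh*.

mudipak, euluh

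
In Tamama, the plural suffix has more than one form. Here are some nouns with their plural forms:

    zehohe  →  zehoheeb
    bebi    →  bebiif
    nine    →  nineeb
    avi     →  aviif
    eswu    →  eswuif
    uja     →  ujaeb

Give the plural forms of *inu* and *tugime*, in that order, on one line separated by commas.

inuif, tugimeeb

The pattern is height harmony: -if when the last vowel of the stem is a high vowel (*bebi*, *avi*, *eswu*); -eb when the last vowel of the stem is a non-high vowel (*zehohe*, *nine*, *uja*).
The last vowel of *inu* is /u/, which is a high vowel, so the suffix is -if, giving *inuif*.
*tugime* — last vowel /e/ (a non-high vowel) → -eb → *tugimeeb*.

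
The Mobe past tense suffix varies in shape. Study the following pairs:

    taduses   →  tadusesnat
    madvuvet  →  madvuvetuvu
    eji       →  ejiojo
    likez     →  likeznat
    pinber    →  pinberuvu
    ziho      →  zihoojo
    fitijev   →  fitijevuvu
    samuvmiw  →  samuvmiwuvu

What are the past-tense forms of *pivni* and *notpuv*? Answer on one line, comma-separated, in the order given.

pivniojo, notpuvuvu

The suffix is conditioned by the final sound: -nat when the stem ends in a sibilant (*taduses*, *likez*); -uvu when the stem ends in a non-sibilant consonant (*madvuvet*, *pinber*, *fitijev*, *samuvmiw*); -ojo when the stem ends in a vowel (*eji*, *ziho*).
The final sound of *pivni* is /i/, which is a vowel, so the suffix is -ojo, giving *pivniojo*.
Since the final sound of *notpuv* is /v/ (a non-sibilant consonant), it takes -uvu, giving *notpuvuvu*.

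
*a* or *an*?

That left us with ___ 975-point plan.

The indefinite article is chosen by the initial *sound* of the following word, not its spelling.
The number *975* is spoken "nine hundred …", beginning with /naɪn/ — a consonant sound.
So the article is *a*: That left us with a 975-point plan.

a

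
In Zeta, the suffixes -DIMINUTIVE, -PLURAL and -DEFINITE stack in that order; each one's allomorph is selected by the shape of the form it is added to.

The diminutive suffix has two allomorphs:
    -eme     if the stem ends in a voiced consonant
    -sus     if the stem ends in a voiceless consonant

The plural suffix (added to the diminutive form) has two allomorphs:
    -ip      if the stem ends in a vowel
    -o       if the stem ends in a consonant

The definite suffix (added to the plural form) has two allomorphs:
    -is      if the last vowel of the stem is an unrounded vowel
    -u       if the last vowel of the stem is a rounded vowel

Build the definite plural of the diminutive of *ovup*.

The final consonant of *ovup* is /p/, which is voiceless, so the diminutive suffix is -sus, giving *ovupsus*.
The final sound of the diminutive form *ovupsus* is /s/, which is a consonant, so the plural suffix is -o, giving *ovupsuso*.
The plural form *ovupsuso*: last vowel = /o/, a rounded vowel → -u → *ovupsusou*.

ovupsusou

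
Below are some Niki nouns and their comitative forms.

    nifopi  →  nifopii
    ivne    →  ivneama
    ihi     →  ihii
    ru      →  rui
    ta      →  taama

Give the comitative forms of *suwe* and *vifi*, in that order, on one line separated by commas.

suweama, vifii

Looking at the last vowel of each stem: -i when the last vowel of the stem is a high vowel (*nifopi*, *ihi*, *ru*); -ama when the last vowel of the stem is a non-high vowel (*ivne*, *ta*).
Since the last vowel of *suwe* is /e/ (a non-high vowel), it takes -ama, giving *suweama*.
*vifi*: last vowel = /i/, a high vowel → -i → *vifii*.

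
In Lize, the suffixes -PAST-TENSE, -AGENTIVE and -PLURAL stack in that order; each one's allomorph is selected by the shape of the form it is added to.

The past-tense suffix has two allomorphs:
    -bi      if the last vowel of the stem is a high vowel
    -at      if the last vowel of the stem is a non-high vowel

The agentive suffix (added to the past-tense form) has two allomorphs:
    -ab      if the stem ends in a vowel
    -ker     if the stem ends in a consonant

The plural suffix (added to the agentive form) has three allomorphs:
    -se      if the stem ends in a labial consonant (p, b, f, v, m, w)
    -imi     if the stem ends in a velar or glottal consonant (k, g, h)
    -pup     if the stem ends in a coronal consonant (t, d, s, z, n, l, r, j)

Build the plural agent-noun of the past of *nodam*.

Since the last vowel of *nodam* is /a/ (a non-high vowel), it takes -at, giving *nodamat*.
The past-tense form *nodamat* — final sound /t/ (a consonant) → -ker → *nodamatker*.
The final consonant of the agentive form *nodamatker* is /r/, which is coronal, so the plural suffix is -pup, giving *nodamatkerpup*.

nodamatkerpup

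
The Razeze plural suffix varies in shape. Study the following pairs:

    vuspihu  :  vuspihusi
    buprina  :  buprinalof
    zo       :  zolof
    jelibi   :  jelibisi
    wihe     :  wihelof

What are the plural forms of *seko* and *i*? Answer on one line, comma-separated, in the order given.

Looking at the last vowel of each stem: -si when the last vowel of the stem is a high vowel (*vuspihu*, *jelibi*); -lof when the last vowel of the stem is a non-high vowel (*buprina*, *zo*, *wihe*).
Since the last vowel of *seko* is /o/ (a non-high vowel), it takes -lof, giving *sekolof*.
*i* — last vowel /i/ (a high vowel) → -si → *isi*.

sekolof, isi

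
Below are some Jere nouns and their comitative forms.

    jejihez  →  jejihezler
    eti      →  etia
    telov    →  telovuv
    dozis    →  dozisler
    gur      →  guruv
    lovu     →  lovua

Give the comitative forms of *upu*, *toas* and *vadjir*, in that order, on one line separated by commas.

upua, toasler, vadjiruv

The alternation tracks the final sound of the stem — -ler when the stem ends in a sibilant (*jejihez*, *dozis*); -uv when the stem ends in a non-sibilant consonant (*telov*, *gur*); -a when the stem ends in a vowel (*eti*, *lovu*).
The final sound of *upu* is /u/, which is a vowel, so the suffix is -a, giving *upua*.
The final sound of *toas* is /s/, which is a sibilant, so the suffix is -ler, giving *toasler*.
*vadjir*: final sound = /r/, a non-sibilant consonant → -uv → *vadjiruv*.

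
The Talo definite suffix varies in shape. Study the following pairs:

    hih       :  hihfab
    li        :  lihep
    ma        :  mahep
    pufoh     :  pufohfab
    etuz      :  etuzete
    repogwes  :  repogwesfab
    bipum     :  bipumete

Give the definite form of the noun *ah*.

The pattern is voicing of the final sound: -fab when the stem ends in a voiceless consonant (*hih*, *pufoh*, *repogwes*); -ete when the stem ends in a voiced consonant (*etuz*, *bipum*); -hep when the stem ends in a vowel (*li*, *ma*).
*ah* — final sound /h/ (a voiceless consonant) → -fab → *ahfab*.

ahfab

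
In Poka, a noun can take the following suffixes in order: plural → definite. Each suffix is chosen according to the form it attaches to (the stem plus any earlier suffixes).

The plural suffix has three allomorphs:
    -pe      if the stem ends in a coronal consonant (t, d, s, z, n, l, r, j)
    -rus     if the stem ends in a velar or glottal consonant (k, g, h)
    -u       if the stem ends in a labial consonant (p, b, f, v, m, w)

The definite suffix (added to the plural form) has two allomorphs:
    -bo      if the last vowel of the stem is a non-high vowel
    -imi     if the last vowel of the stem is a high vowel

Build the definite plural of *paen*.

*paen* — final consonant /n/ (coronal) → -pe → *paenpe*.
The plural form *paenpe* — last vowel /e/ (a non-high vowel) → -bo → *paenpebo*.

paenpebo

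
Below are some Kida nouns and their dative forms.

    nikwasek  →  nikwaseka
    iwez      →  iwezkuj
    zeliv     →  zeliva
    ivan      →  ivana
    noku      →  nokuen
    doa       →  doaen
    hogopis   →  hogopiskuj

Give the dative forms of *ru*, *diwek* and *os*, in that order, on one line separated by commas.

Looking at the final sound of each stem: -kuj when the stem ends in a sibilant (*iwez*, *hogopis*); -a when the stem ends in a non-sibilant consonant (*nikwasek*, *zeliv*, *ivan*); -en when the stem ends in a vowel (*noku*, *doa*).
*ru* — final sound /u/ (a vowel) → -en → *ruen*.
*diwek* — final sound /k/ (a non-sibilant consonant) → -a → *diweka*.
The final sound of *os* is /s/, which is a sibilant, so the suffix is -kuj, giving *oskuj*.

ruen, diweka, oskuj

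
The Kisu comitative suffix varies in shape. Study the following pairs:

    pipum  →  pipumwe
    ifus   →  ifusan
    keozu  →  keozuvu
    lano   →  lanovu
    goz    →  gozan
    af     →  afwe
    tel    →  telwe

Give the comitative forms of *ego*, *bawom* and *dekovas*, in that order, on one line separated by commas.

egovu, bawomwe, dekovasan

The alternation tracks the final sound of the stem — -an when the stem ends in a sibilant (*ifus*, *goz*); -we when the stem ends in a non-sibilant consonant (*pipum*, *af*, *tel*); -vu when the stem ends in a vowel (*keozu*, *lano*).
*ego* — final sound /o/ (a vowel) → -vu → *egovu*.
*bawom*: final sound = /m/, a non-sibilant consonant → -we → *bawomwe*.
Since the final sound of *dekovas* is /s/ (a sibilant), it takes -an, giving *dekovasan*.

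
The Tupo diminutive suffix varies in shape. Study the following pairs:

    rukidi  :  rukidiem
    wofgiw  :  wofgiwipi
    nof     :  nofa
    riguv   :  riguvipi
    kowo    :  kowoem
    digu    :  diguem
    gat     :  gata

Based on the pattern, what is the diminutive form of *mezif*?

mezifa

The suffix is conditioned by the final sound: -a when the stem ends in a voiceless consonant (*nof*, *gat*); -ipi when the stem ends in a voiced consonant (*wofgiw*, *riguv*); -em when the stem ends in a vowel (*rukidi*, *kowo*, *digu*).
*mezif* — final sound /f/ (a voiceless consonant) → -a → *mezifa*.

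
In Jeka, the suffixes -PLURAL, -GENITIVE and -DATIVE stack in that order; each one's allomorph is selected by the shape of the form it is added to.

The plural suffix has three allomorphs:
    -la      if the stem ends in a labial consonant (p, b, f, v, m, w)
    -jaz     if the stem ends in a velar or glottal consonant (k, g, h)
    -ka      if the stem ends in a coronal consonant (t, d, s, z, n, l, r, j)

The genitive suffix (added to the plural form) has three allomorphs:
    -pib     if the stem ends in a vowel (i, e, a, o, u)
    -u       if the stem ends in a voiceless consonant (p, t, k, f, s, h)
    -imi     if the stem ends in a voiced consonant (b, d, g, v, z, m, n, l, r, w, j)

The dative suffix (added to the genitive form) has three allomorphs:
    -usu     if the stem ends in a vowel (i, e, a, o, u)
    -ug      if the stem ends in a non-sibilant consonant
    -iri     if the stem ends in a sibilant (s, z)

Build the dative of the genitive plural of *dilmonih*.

dilmonihjazimiusu

*dilmonih*: final consonant = /h/, velar/glottal → -jaz → *dilmonihjaz*.
The plural form *dilmonihjaz* — final sound /z/ (a voiced consonant) → -imi → *dilmonihjazimi*.
The genitive form *dilmonihjazimi*: final sound = /i/, a vowel → -usu → *dilmonihjazimiusu*.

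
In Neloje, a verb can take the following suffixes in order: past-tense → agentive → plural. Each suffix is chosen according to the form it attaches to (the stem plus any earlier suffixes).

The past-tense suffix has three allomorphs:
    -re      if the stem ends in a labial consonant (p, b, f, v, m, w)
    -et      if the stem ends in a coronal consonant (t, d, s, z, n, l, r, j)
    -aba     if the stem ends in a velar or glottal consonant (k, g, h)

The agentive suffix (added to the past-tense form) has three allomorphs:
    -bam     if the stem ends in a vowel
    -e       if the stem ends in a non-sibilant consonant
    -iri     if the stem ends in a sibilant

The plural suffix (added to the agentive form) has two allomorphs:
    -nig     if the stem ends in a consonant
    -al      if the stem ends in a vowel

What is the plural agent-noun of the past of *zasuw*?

The final consonant of *zasuw* is /w/, which is labial, so the past-tense suffix is -re, giving *zasuwre*.
The final sound of the past-tense form *zasuwre* is /e/, which is a vowel, so the agentive suffix is -bam, giving *zasuwrebam*.
The agentive form *zasuwrebam* — final sound /m/ (a consonant) → -nig → *zasuwrebamnig*.

zasuwrebamnig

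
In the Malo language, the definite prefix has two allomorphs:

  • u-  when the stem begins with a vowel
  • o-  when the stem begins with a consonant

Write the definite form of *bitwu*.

obitwu

*bitwu* — first sound /b/ (a consonant) → o- → *obitwu*.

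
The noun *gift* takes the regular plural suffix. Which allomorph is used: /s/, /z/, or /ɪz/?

/s/

The stem *gift* ends in a voiceless non-sibilant consonant.
The plural suffix surfaces as /ɪz/ after sibilants, /s/ after other voiceless consonants, and /z/ after other voiced sounds.
So the plural -s on *gift* is pronounced /s/.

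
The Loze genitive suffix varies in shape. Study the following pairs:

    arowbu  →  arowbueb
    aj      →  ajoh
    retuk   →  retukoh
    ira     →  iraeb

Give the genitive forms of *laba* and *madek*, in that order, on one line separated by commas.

Looking at the final sound of each stem: -oh when the stem ends in a consonant (*aj*, *retuk*); -eb when the stem ends in a vowel (*arowbu*, *ira*).
The final sound of *laba* is /a/, which is a vowel, so the suffix is -eb, giving *labaeb*.
*madek* — final sound /k/ (a consonant) → -oh → *madekoh*.

labaeb, madekoh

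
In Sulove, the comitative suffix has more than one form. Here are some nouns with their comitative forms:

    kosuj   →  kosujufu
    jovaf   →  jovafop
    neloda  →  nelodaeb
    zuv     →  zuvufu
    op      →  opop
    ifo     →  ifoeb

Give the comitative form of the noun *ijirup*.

ijirupop

The pattern is voicing of the final sound: -op when the stem ends in a voiceless consonant (*jovaf*, *op*); -ufu when the stem ends in a voiced consonant (*kosuj*, *zuv*); -eb when the stem ends in a vowel (*neloda*, *ifo*).
*ijirup* — final sound /p/ (a voiceless consonant) → -op → *ijirupop*.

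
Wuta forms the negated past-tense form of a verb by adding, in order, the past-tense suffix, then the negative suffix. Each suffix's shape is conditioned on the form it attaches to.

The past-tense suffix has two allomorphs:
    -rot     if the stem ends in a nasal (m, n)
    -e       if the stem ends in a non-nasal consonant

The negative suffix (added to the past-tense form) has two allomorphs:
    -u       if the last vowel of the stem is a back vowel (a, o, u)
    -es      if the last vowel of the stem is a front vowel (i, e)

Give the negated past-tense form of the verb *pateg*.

The final consonant of *pateg* is /g/, which is non-nasal, so the past-tense suffix is -e, giving *patege*.
The past-tense form *patege* — last vowel /e/ (a front vowel) → -es → *pategees*.

pategees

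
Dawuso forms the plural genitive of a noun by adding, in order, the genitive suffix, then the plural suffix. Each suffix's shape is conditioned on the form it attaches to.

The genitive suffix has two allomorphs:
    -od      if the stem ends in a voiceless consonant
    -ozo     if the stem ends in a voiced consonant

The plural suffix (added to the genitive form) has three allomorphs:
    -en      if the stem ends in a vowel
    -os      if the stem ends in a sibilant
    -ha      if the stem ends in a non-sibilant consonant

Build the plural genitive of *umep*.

The final consonant of *umep* is /p/, which is voiceless, so the genitive suffix is -od, giving *umepod*.
The genitive form *umepod*: final sound = /d/, a non-sibilant consonant → -ha → *umepodha*.

umepodha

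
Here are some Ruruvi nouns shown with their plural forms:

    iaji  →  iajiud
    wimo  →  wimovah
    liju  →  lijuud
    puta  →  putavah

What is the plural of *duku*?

dukuud

The alternation tracks the last vowel of the stem — -ud when the last vowel of the stem is a high vowel (*iaji*, *liju*); -vah when the last vowel of the stem is a non-high vowel (*wimo*, *puta*).
*duku* — last vowel /u/ (a high vowel) → -ud → *dukuud*.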